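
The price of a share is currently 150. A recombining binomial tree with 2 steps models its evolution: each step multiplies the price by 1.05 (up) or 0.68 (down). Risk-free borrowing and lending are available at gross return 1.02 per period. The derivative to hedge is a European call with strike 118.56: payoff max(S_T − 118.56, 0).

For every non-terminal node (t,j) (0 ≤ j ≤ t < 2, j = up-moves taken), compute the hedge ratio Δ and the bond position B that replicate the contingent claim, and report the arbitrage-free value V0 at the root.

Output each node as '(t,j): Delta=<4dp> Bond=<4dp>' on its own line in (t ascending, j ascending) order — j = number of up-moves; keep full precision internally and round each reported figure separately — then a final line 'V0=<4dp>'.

The replicating-portfolio and risk-neutral prices coincide; use p* = (1.02−0.68)/(1.05−0.68) = 0.9189 for the latter.
Payoff layer (t=2): V(2,0)=0.0000, V(2,1)=0.0000, V(2,2)=46.8150
(1,0): S=102.0000. Δ = (V_up−V_dn)/(S_up−S_dn) = (0.0000−0.0000)/(107.1000−69.3600) = 0.0000. V = [p*·0.0000 + (1−p*)·0.0000]/1.02 = 0.0000. B = V − Δ·S = 0.0000.
(1,1): S=157.5000. Δ = (V_up−V_dn)/(S_up−S_dn) = (46.8150−0.0000)/(165.3750−107.1000) = 0.8033. V = [p*·46.8150 + (1−p*)·0.0000]/1.02 = 42.1757. B = V − Δ·S = -84.3514.
(0,0): S=150.0000. Δ = (V_up−V_dn)/(S_up−S_dn) = (42.1757−0.0000)/(157.5000−102.0000) = 0.7599. V = [p*·42.1757 + (1−p*)·0.0000]/1.02 = 37.9961. B = V − Δ·S = -75.9922.
Self-financing check: at every node Δ·S+B equals the discounted successor values.

(0,0): Delta=0.7599 Bond=-75.9922
(1,0): Delta=0.0000 Bond=0.0000
(1,1): Delta=0.8033 Bond=-84.3514
V0=37.9961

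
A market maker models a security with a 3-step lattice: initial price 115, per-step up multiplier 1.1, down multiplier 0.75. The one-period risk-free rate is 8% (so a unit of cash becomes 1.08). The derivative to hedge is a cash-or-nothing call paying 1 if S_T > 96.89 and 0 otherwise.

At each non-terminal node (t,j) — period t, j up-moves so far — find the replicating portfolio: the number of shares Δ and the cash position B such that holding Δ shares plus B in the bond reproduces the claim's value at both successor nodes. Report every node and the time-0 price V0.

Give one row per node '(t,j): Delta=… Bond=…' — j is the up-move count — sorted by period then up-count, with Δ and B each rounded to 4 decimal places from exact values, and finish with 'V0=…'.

(0,0): Delta=0.0023 Bond=0.5224
(1,0): Delta=0.0289 Bond=-1.7322
(1,1): Delta=0.0012 Bond=0.7034
(2,0): Delta=0.0000 Bond=0.0000
(2,1): Delta=0.0301 Bond=-1.9841
(2,2): Delta=0.0000 Bond=0.9259
V0=0.7864

No-arbitrage ⇒ martingale measure with p* = (R−d)/(u−d) = 0.9429.
Terminal values V(3,·): V(3,0)=0.0000, V(3,1)=0.0000, V(3,2)=1.0000, V(3,3)=1.0000
Node (2,0) S=64.6875: V=(p*·0.0000+(1−p*)·0.0000)/1.08=0.0000; Δ=(0.0000−0.0000)/(71.1562−48.5156)=0.0000; B=V−Δ·S=0.0000
Node (2,1) S=94.8750: V=(p*·1.0000+(1−p*)·0.0000)/1.08=0.8730; Δ=(1.0000−0.0000)/(104.3625−71.1563)=0.0301; B=V−Δ·S=-1.9841
Node (2,2) S=139.1500: V=(p*·1.0000+(1−p*)·1.0000)/1.08=0.9259; Δ=(1.0000−1.0000)/(153.0650−104.3625)=0.0000; B=V−Δ·S=0.9259
Node (1,0) S=86.2500: V=(p*·0.8730+(1−p*)·0.0000)/1.08=0.7622; Δ=(0.8730−0.0000)/(94.8750−64.6875)=0.0289; B=V−Δ·S=-1.7322
Node (1,1) S=126.5000: V=(p*·0.9259+(1−p*)·0.8730)/1.08=0.8545; Δ=(0.9259−0.8730)/(139.1500−94.8750)=0.0012; B=V−Δ·S=0.7034
Node (0,0) S=115.0000: V=(p*·0.8545+(1−p*)·0.7622)/1.08=0.7864; Δ=(0.8545−0.7622)/(126.5000−86.2500)=0.0023; B=V−Δ·S=0.5224
Self-financing check: at every node Δ·S+B equals the discounted successor values.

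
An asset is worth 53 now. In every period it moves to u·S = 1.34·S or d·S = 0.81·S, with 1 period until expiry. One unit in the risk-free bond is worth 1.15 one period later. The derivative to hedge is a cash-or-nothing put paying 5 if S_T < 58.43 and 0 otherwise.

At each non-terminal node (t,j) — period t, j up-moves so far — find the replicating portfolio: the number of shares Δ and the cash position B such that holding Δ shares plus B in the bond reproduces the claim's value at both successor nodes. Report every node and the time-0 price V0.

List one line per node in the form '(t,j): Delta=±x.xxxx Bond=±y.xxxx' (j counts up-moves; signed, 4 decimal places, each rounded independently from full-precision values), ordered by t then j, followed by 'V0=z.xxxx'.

(0,0): Delta=-0.1780 Bond=10.9926
V0=1.5587

Under the risk-neutral measure, an up-move has probability p* = (R−d)/(u−d) = 0.6415 and values discount at R = 1.15.
Terminal values V(1,·): V(1,0)=5.0000, V(1,1)=0.0000
(0,0): S=53.0000. Δ = (V_up−V_dn)/(S_up−S_dn) = (0.0000−5.0000)/(71.0200−42.9300) = -0.1780. V = [p*·0.0000 + (1−p*)·5.0000]/1.15 = 1.5587. B = V − Δ·S = 10.9926.
The time-0 hedge costs 1.5587, which is the no-arbitrage price.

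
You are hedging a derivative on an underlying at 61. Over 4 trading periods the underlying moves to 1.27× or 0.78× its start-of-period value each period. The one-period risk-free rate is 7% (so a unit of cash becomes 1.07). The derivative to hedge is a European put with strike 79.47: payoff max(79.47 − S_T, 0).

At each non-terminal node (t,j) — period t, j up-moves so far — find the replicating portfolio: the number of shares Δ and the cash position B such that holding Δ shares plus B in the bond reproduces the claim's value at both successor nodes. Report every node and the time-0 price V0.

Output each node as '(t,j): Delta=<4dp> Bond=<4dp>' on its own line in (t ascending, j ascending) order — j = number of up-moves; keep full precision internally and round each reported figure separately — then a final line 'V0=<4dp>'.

(0,0): Delta=-0.4426 Bond=38.6877
(1,0): Delta=-0.7639 Bond=56.6822
(1,1): Delta=-0.3065 Bond=30.8535
(2,0): Delta=-1.0000 Bond=69.4122
(2,1): Delta=-0.6639 Bond=54.6070
(2,2): Delta=-0.1552 Bond=18.1210
(3,0): Delta=-1.0000 Bond=74.2710
(3,1): Delta=-1.0000 Bond=74.2710
(3,2): Delta=-0.5215 Bond=47.5043
(3,3): Delta=0.0000 Bond=0.0000
V0=11.6877

Under the risk-neutral measure, an up-move has probability p* = (R−d)/(u−d) = 0.5918 and values discount at R = 1.07.
Terminal payoffs: V(4,0)=56.8908, V(4,1)=42.7065, V(4,2)=19.6114, V(4,3)=0.0000, V(4,4)=0.0000
(3,0): S=28.9477. Δ = (V_up−V_dn)/(S_up−S_dn) = (42.7065−56.8908)/(36.7635−22.5792) = -1.0000. V = [p*·42.7065 + (1−p*)·56.8908]/1.07 = 45.3234. B = V − Δ·S = 74.2710.
(3,1): S=47.1327. Δ = (V_up−V_dn)/(S_up−S_dn) = (19.6114−42.7065)/(59.8586−36.7635) = -1.0000. V = [p*·19.6114 + (1−p*)·42.7065]/1.07 = 27.1383. B = V − Δ·S = 74.2710.
(3,2): S=76.7418. Δ = (V_up−V_dn)/(S_up−S_dn) = (0.0000−19.6114)/(97.4621−59.8586) = -0.5215. V = [p*·0.0000 + (1−p*)·19.6114]/1.07 = 7.4810. B = V − Δ·S = 47.5043.
(3,3): S=124.9514. Δ = (V_up−V_dn)/(S_up−S_dn) = (0.0000−0.0000)/(158.6882−97.4621) = 0.0000. V = [p*·0.0000 + (1−p*)·0.0000]/1.07 = 0.0000. B = V − Δ·S = 0.0000.
(2,0): S=37.1124. Δ = (V_up−V_dn)/(S_up−S_dn) = (27.1383−45.3234)/(47.1327−28.9477) = -1.0000. V = [p*·27.1383 + (1−p*)·45.3234]/1.07 = 32.2998. B = V − Δ·S = 69.4122.
(2,1): S=60.4266. Δ = (V_up−V_dn)/(S_up−S_dn) = (7.4810−27.1383)/(76.7418−47.1327) = -0.6639. V = [p*·7.4810 + (1−p*)·27.1383]/1.07 = 14.4901. B = V − Δ·S = 54.6070.
(2,2): S=98.3869. Δ = (V_up−V_dn)/(S_up−S_dn) = (0.0000−7.4810)/(124.9514−76.7418) = -0.1552. V = [p*·0.0000 + (1−p*)·7.4810]/1.07 = 2.8537. B = V − Δ·S = 18.1210.
(1,0): S=47.5800. Δ = (V_up−V_dn)/(S_up−S_dn) = (14.4901−32.2998)/(60.4266−37.1124) = -0.7639. V = [p*·14.4901 + (1−p*)·32.2998]/1.07 = 20.3358. B = V − Δ·S = 56.6822.
(1,1): S=77.4700. Δ = (V_up−V_dn)/(S_up−S_dn) = (2.8537−14.4901)/(98.3869−60.4266) = -0.3065. V = [p*·2.8537 + (1−p*)·14.4901]/1.07 = 7.1058. B = V − Δ·S = 30.8535.
(0,0): S=61.0000. Δ = (V_up−V_dn)/(S_up−S_dn) = (7.1058−20.3358)/(77.4700−47.5800) = -0.4426. V = [p*·7.1058 + (1−p*)·20.3358]/1.07 = 11.6877. B = V − Δ·S = 38.6877.
Root portfolio cost Δ·61+B reproduces V0=11.6877.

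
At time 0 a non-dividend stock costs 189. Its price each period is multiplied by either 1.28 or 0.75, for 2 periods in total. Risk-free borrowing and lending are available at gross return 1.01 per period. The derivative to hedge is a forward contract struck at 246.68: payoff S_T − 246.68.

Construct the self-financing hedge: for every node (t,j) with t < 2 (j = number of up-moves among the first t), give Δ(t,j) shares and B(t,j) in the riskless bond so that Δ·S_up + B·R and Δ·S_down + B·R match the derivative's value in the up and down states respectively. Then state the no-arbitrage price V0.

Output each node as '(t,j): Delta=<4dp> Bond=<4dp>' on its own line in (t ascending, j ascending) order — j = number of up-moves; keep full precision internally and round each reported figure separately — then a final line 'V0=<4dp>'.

Since d<R<u, set p* = (R−d)/(u−d) = 0.4906; price each node as the discounted p*-expectation of its children.
Terminal payoffs: V(2,0)=-140.3675, V(2,1)=-65.2400, V(2,2)=62.9776
Node (1,0) S=141.7500: V=(p*·-65.2400+(1−p*)·-140.3675)/1.01=-102.4876; Δ=(-65.2400−-140.3675)/(181.4400−106.3125)=1.0000; B=V−Δ·S=-244.2376
Node (1,1) S=241.9200: V=(p*·62.9776+(1−p*)·-65.2400)/1.01=-2.3176; Δ=(62.9776−-65.2400)/(309.6576−181.4400)=1.0000; B=V−Δ·S=-244.2376
Node (0,0) S=189.0000: V=(p*·-2.3176+(1−p*)·-102.4876)/1.01=-52.8194; Δ=(-2.3176−-102.4876)/(241.9200−141.7500)=1.0000; B=V−Δ·S=-241.8194
Check: Δ(0,0)·S0 + B(0,0) = -52.8194 = V0.

(0,0): Delta=1.0000 Bond=-241.8194
(1,0): Delta=1.0000 Bond=-244.2376
(1,1): Delta=1.0000 Bond=-244.2376
V0=-52.8194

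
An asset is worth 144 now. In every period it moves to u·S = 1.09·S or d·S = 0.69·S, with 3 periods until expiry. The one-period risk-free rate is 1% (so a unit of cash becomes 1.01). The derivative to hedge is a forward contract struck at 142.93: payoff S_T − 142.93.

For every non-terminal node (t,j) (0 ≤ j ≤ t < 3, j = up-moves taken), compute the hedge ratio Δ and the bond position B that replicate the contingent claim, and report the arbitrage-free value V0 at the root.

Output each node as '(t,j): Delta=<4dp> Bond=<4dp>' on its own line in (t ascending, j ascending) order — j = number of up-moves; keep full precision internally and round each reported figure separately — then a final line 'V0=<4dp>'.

(0,0): Delta=1.0000 Bond=-138.7264
(1,0): Delta=1.0000 Bond=-140.1137
(1,1): Delta=1.0000 Bond=-140.1137
(2,0): Delta=1.0000 Bond=-141.5149
(2,1): Delta=1.0000 Bond=-141.5149
(2,2): Delta=1.0000 Bond=-141.5149
V0=5.2736

Risk-neutral probability p* = (R−d)/(u−d) = (1.01−0.69)/(1.09−0.69) = 0.8000.
Terminal values V(3,·): V(3,0)=-95.6247, V(3,1)=-68.2013, V(3,2)=-24.8804, V(3,3)=43.5542
(2,0): S=68.5584. Δ = (V_up−V_dn)/(S_up−S_dn) = (-68.2013−-95.6247)/(74.7287−47.3053) = 1.0000. V = [p*·-68.2013 + (1−p*)·-95.6247]/1.01 = -72.9565. B = V − Δ·S = -141.5149.
(2,1): S=108.3024. Δ = (V_up−V_dn)/(S_up−S_dn) = (-24.8804−-68.2013)/(118.0496−74.7287) = 1.0000. V = [p*·-24.8804 + (1−p*)·-68.2013]/1.01 = -33.2125. B = V − Δ·S = -141.5149.
(2,2): S=171.0864. Δ = (V_up−V_dn)/(S_up−S_dn) = (43.5542−-24.8804)/(186.4842−118.0496) = 1.0000. V = [p*·43.5542 + (1−p*)·-24.8804]/1.01 = 29.5715. B = V − Δ·S = -141.5149.
(1,0): S=99.3600. Δ = (V_up−V_dn)/(S_up−S_dn) = (-33.2125−-72.9565)/(108.3024−68.5584) = 1.0000. V = [p*·-33.2125 + (1−p*)·-72.9565]/1.01 = -40.7537. B = V − Δ·S = -140.1137.
(1,1): S=156.9600. Δ = (V_up−V_dn)/(S_up−S_dn) = (29.5715−-33.2125)/(171.0864−108.3024) = 1.0000. V = [p*·29.5715 + (1−p*)·-33.2125]/1.01 = 16.8463. B = V − Δ·S = -140.1137.
(0,0): S=144.0000. Δ = (V_up−V_dn)/(S_up−S_dn) = (16.8463−-40.7537)/(156.9600−99.3600) = 1.0000. V = [p*·16.8463 + (1−p*)·-40.7537]/1.01 = 5.2736. B = V − Δ·S = -138.7264.
Root portfolio cost Δ·144+B reproduces V0=5.2736.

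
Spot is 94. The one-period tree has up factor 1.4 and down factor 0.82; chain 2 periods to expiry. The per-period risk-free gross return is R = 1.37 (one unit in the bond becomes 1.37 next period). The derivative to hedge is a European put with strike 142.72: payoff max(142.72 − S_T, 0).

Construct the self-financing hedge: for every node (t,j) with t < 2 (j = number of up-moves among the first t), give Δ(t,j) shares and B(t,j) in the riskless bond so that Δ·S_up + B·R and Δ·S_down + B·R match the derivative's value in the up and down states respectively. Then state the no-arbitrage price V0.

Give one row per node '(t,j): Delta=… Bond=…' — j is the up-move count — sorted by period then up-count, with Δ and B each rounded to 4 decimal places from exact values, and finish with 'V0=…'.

No-arbitrage ⇒ martingale measure with p* = (R−d)/(u−d) = 0.9483.
Payoff layer (t=2): V(2,0)=79.5144, V(2,1)=34.8080, V(2,2)=0.0000
Node (1,0) S=77.0800: V=(p*·34.8080+(1−p*)·79.5144)/1.37=27.0952; Δ=(34.8080−79.5144)/(107.9120−63.2056)=-1.0000; B=V−Δ·S=104.1752
Node (1,1) S=131.6000: V=(p*·0.0000+(1−p*)·34.8080)/1.37=1.3142; Δ=(0.0000−34.8080)/(184.2400−107.9120)=-0.4560; B=V−Δ·S=61.3280
Node (0,0) S=94.0000: V=(p*·1.3142+(1−p*)·27.0952)/1.37=1.9326; Δ=(1.3142−27.0952)/(131.6000−77.0800)=-0.4729; B=V−Δ·S=46.3826
Each (Δ,B) replicates both successor values, so the strategy is self-financing and V0 is arbitrage-free.

(0,0): Delta=-0.4729 Bond=46.3826
(1,0): Delta=-1.0000 Bond=104.1752
(1,1): Delta=-0.4560 Bond=61.3280
V0=1.9326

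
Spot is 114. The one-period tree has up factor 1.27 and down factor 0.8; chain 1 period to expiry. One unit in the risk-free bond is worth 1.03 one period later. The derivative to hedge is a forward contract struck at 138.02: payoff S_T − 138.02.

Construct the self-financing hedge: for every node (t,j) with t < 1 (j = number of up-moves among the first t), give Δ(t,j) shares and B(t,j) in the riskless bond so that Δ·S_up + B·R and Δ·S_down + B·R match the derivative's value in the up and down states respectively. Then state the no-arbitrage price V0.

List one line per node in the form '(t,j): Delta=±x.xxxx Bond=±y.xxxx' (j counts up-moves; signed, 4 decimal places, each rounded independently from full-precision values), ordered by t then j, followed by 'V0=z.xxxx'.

Since d<R<u, set p* = (R−d)/(u−d) = 0.4894; price each node as the discounted p*-expectation of its children.
Terminal values V(1,·): V(1,0)=-46.8200, V(1,1)=6.7600
  t=0,j=0: stock 114.0000 → up 144.7800 (V=6.7600), down 91.2000 (V=-46.8200). Price -20.0000; hedge Δ=1.0000, bond B=-134.0000.
Check: Δ(0,0)·S0 + B(0,0) = -20.0000 = V0.

(0,0): Delta=1.0000 Bond=-134.0000
V0=-20.0000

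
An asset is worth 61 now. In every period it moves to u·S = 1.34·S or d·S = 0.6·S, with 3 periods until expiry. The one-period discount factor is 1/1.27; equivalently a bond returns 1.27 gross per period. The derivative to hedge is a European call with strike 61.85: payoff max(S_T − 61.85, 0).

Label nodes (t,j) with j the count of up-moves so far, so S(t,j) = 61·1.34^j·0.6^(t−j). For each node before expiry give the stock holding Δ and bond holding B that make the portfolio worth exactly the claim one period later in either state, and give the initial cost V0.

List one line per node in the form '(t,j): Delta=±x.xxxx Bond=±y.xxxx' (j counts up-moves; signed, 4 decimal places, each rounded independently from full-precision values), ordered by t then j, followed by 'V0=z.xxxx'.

(0,0): Delta=0.9217 Bond=-25.0146
(1,0): Delta=0.1018 Bond=-1.7610
(1,1): Delta=0.9601 Bond=-34.9036
(2,0): Delta=0.0000 Bond=0.0000
(2,1): Delta=0.1066 Bond=-2.4701
(2,2): Delta=1.0000 Bond=-48.7008
V0=31.2103

Since d<R<u, set p* = (R−d)/(u−d) = 0.9054; price each node as the discounted p*-expectation of its children.
Terminal values V(3,·): V(3,0)=0.0000, V(3,1)=0.0000, V(3,2)=3.8690, V(3,3)=84.9223
Node (2,0) S=21.9600: V=(p*·0.0000+(1−p*)·0.0000)/1.27=0.0000; Δ=(0.0000−0.0000)/(29.4264−13.1760)=0.0000; B=V−Δ·S=0.0000
Node (2,1) S=49.0440: V=(p*·3.8690+(1−p*)·0.0000)/1.27=2.7582; Δ=(3.8690−0.0000)/(65.7190−29.4264)=0.1066; B=V−Δ·S=-2.4701
Node (2,2) S=109.5316: V=(p*·84.9223+(1−p*)·3.8690)/1.27=60.8308; Δ=(84.9223−3.8690)/(146.7723−65.7190)=1.0000; B=V−Δ·S=-48.7008
Node (1,0) S=36.6000: V=(p*·2.7582+(1−p*)·0.0000)/1.27=1.9664; Δ=(2.7582−0.0000)/(49.0440−21.9600)=0.1018; B=V−Δ·S=-1.7610
Node (1,1) S=81.7400: V=(p*·60.8308+(1−p*)·2.7582)/1.27=43.5728; Δ=(60.8308−2.7582)/(109.5316−49.0440)=0.9601; B=V−Δ·S=-34.9036
Node (0,0) S=61.0000: V=(p*·43.5728+(1−p*)·1.9664)/1.27=31.2103; Δ=(43.5728−1.9664)/(81.7400−36.6000)=0.9217; B=V−Δ·S=-25.0146
Self-financing check: at every node Δ·S+B equals the discounted successor values.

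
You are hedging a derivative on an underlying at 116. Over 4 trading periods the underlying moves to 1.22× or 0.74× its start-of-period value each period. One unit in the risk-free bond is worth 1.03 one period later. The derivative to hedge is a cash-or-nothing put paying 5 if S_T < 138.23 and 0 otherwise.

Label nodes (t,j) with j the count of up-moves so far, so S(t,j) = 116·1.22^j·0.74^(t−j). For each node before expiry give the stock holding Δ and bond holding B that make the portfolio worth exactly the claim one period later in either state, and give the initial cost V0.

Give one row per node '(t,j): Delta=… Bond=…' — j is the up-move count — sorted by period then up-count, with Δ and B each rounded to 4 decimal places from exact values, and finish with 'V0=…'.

Since d<R<u, set p* = (R−d)/(u−d) = 0.6042; price each node as the discounted p*-expectation of its children.
Terminal values V(4,·): V(4,0)=5.0000, V(4,1)=5.0000, V(4,2)=5.0000, V(4,3)=0.0000, V(4,4)=0.0000
  t=3,j=0: stock 47.0060 → up 57.3473 (V=5.0000), down 34.7844 (V=5.0000). Price 4.8544; hedge Δ=0.0000, bond B=4.8544.
  t=3,j=1: stock 77.4964 → up 94.5455 (V=5.0000), down 57.3473 (V=5.0000). Price 4.8544; hedge Δ=0.0000, bond B=4.8544.
  t=3,j=2: stock 127.7643 → up 155.8724 (V=0.0000), down 94.5455 (V=5.0000). Price 1.9215; hedge Δ=-0.0815, bond B=12.3382.
  t=3,j=3: stock 210.6384 → up 256.9788 (V=0.0000), down 155.8724 (V=0.0000). Price 0.0000; hedge Δ=0.0000, bond B=0.0000.
  t=2,j=0: stock 63.5216 → up 77.4964 (V=4.8544), down 47.0060 (V=4.8544). Price 4.7130; hedge Δ=0.0000, bond B=4.7130.
  t=2,j=1: stock 104.7248 → up 127.7643 (V=1.9215), down 77.4964 (V=4.8544). Price 2.9927; hedge Δ=-0.0583, bond B=9.1028.
  t=2,j=2: stock 172.6544 → up 210.6384 (V=0.0000), down 127.7643 (V=1.9215). Price 0.7384; hedge Δ=-0.0232, bond B=4.7416.
  t=1,j=0: stock 85.8400 → up 104.7248 (V=2.9927), down 63.5216 (V=4.7130). Price 3.5666; hedge Δ=-0.0418, bond B=7.1506.
  t=1,j=1: stock 141.5200 → up 172.6544 (V=0.7384), down 104.7248 (V=2.9927). Price 1.5832; hedge Δ=-0.0332, bond B=6.2795.
  t=0,j=0: stock 116.0000 → up 141.5200 (V=1.5832), down 85.8400 (V=3.5666). Price 2.2993; hedge Δ=-0.0356, bond B=6.4314.
Check: Δ(0,0)·S0 + B(0,0) = 2.2993 = V0.

(0,0): Delta=-0.0356 Bond=6.4314
(1,0): Delta=-0.0418 Bond=7.1506
(1,1): Delta=-0.0332 Bond=6.2795
(2,0): Delta=0.0000 Bond=4.7130
(2,1): Delta=-0.0583 Bond=9.1028
(2,2): Delta=-0.0232 Bond=4.7416
(3,0): Delta=0.0000 Bond=4.8544
(3,1): Delta=0.0000 Bond=4.8544
(3,2): Delta=-0.0815 Bond=12.3382
(3,3): Delta=0.0000 Bond=0.0000
V0=2.2993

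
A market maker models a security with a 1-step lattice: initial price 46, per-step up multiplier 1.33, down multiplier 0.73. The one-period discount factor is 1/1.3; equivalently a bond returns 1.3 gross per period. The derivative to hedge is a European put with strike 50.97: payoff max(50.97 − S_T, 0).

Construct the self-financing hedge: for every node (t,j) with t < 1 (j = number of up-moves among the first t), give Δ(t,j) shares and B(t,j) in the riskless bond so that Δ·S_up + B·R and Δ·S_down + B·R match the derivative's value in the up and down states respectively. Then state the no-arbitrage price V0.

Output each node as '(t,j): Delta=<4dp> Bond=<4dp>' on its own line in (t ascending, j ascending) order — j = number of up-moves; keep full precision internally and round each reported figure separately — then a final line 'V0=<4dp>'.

(0,0): Delta=-0.6301 Bond=29.6522
V0=0.6688

Risk-neutral probability p* = (R−d)/(u−d) = (1.3−0.73)/(1.33−0.73) = 0.9500.
Terminal values V(1,·): V(1,0)=17.3900, V(1,1)=0.0000
(0,0): S=46.0000. Δ = (V_up−V_dn)/(S_up−S_dn) = (0.0000−17.3900)/(61.1800−33.5800) = -0.6301. V = [p*·0.0000 + (1−p*)·17.3900]/1.3 = 0.6688. B = V − Δ·S = 29.6522.
Self-financing check: at every node Δ·S+B equals the discounted successor values.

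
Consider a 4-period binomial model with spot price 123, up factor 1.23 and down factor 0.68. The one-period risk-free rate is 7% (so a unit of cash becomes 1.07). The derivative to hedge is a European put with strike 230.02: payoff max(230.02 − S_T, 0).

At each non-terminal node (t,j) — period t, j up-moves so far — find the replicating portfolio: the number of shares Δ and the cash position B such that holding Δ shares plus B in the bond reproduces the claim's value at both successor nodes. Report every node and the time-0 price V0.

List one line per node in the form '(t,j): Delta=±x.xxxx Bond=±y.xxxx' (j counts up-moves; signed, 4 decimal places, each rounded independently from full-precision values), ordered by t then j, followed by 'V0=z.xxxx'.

(0,0): Delta=-0.7784 Bond=158.1586
(1,0): Delta=-1.0000 Bond=187.7648
(1,1): Delta=-0.7281 Bond=161.6255
(2,0): Delta=-1.0000 Bond=200.9084
(2,1): Delta=-1.0000 Bond=200.9084
(2,2): Delta=-0.6665 Bond=161.4647
(3,0): Delta=-1.0000 Bond=214.9720
(3,1): Delta=-1.0000 Bond=214.9720
(3,2): Delta=-1.0000 Bond=214.9720
(3,3): Delta=-0.5908 Bond=155.4525
V0=62.4162

Under the risk-neutral measure, an up-move has probability p* = (R−d)/(u−d) = 0.7091 and values discount at R = 1.07.
Terminal payoffs: V(4,0)=203.7209, V(4,1)=182.4496, V(4,2)=143.9735, V(4,3)=74.3771, V(4,4)=0.0000
(3,0): S=38.6751. Δ = (V_up−V_dn)/(S_up−S_dn) = (182.4496−203.7209)/(47.5704−26.2991) = -1.0000. V = [p*·182.4496 + (1−p*)·203.7209]/1.07 = 176.2968. B = V − Δ·S = 214.9720.
(3,1): S=69.9565. Δ = (V_up−V_dn)/(S_up−S_dn) = (143.9735−182.4496)/(86.0465−47.5704) = -1.0000. V = [p*·143.9735 + (1−p*)·182.4496]/1.07 = 145.0155. B = V − Δ·S = 214.9720.
(3,2): S=126.5390. Δ = (V_up−V_dn)/(S_up−S_dn) = (74.3771−143.9735)/(155.6429−86.0465) = -1.0000. V = [p*·74.3771 + (1−p*)·143.9735]/1.07 = 88.4330. B = V − Δ·S = 214.9720.
(3,3): S=228.8866. Δ = (V_up−V_dn)/(S_up−S_dn) = (0.0000−74.3771)/(281.5306−155.6429) = -0.5908. V = [p*·0.0000 + (1−p*)·74.3771]/1.07 = 20.2215. B = V − Δ·S = 155.4525.
(2,0): S=56.8752. Δ = (V_up−V_dn)/(S_up−S_dn) = (145.0155−176.2968)/(69.9565−38.6751) = -1.0000. V = [p*·145.0155 + (1−p*)·176.2968]/1.07 = 144.0332. B = V − Δ·S = 200.9084.
(2,1): S=102.8772. Δ = (V_up−V_dn)/(S_up−S_dn) = (88.4330−145.0155)/(126.5390−69.9565) = -1.0000. V = [p*·88.4330 + (1−p*)·145.0155]/1.07 = 98.0312. B = V − Δ·S = 200.9084.
(2,2): S=186.0867. Δ = (V_up−V_dn)/(S_up−S_dn) = (20.2215−88.4330)/(228.8866−126.5390) = -0.6665. V = [p*·20.2215 + (1−p*)·88.4330]/1.07 = 37.4438. B = V − Δ·S = 161.4647.
(1,0): S=83.6400. Δ = (V_up−V_dn)/(S_up−S_dn) = (98.0312−144.0332)/(102.8772−56.8752) = -1.0000. V = [p*·98.0312 + (1−p*)·144.0332]/1.07 = 104.1248. B = V − Δ·S = 187.7648.
(1,1): S=151.2900. Δ = (V_up−V_dn)/(S_up−S_dn) = (37.4438−98.0312)/(186.0867−102.8772) = -0.7281. V = [p*·37.4438 + (1−p*)·98.0312]/1.07 = 51.4665. B = V − Δ·S = 161.6255.
(0,0): S=123.0000. Δ = (V_up−V_dn)/(S_up−S_dn) = (51.4665−104.1248)/(151.2900−83.6400) = -0.7784. V = [p*·51.4665 + (1−p*)·104.1248]/1.07 = 62.4162. B = V − Δ·S = 158.1586.
Self-financing check: at every node Δ·S+B equals the discounted successor values.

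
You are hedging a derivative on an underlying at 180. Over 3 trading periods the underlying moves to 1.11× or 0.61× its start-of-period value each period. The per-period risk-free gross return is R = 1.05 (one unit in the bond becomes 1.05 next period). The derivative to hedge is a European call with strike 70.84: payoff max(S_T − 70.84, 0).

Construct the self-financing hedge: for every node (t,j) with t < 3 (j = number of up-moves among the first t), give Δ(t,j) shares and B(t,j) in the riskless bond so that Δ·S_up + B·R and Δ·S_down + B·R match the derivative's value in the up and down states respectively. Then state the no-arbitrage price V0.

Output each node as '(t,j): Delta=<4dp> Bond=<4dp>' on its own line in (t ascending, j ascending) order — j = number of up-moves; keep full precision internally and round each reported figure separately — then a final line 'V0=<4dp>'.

Under the risk-neutral measure, an up-move has probability p* = (R−d)/(u−d) = 0.8800 and values discount at R = 1.05.
Terminal values V(3,·): V(3,0)=0.0000, V(3,1)=3.5056, V(3,2)=64.4446, V(3,3)=175.3336
  t=2,j=0: stock 66.9780 → up 74.3456 (V=3.5056), down 40.8566 (V=0.0000). Price 2.9380; hedge Δ=0.1047, bond B=-4.0732.
  t=2,j=1: stock 121.8780 → up 135.2846 (V=64.4446), down 74.3456 (V=3.5056). Price 54.4113; hedge Δ=1.0000, bond B=-67.4667.
  t=2,j=2: stock 221.7780 → up 246.1736 (V=175.3336), down 135.2846 (V=64.4446). Price 154.3113; hedge Δ=1.0000, bond B=-67.4667.
  t=1,j=0: stock 109.8000 → up 121.8780 (V=54.4113), down 66.9780 (V=2.9380). Price 45.9377; hedge Δ=0.9376, bond B=-57.0090.
  t=1,j=1: stock 199.8000 → up 221.7780 (V=154.3113), down 121.8780 (V=54.4113). Price 135.5460; hedge Δ=1.0000, bond B=-64.2540.
  t=0,j=0: stock 180.0000 → up 199.8000 (V=135.5460), down 109.8000 (V=45.9377). Price 118.8505; hedge Δ=0.9956, bond B=-60.3663.
Root portfolio cost Δ·180+B reproduces V0=118.8505.

(0,0): Delta=0.9956 Bond=-60.3663
(1,0): Delta=0.9376 Bond=-57.0090
(1,1): Delta=1.0000 Bond=-64.2540
(2,0): Delta=0.1047 Bond=-4.0732
(2,1): Delta=1.0000 Bond=-67.4667
(2,2): Delta=1.0000 Bond=-67.4667
V0=118.8505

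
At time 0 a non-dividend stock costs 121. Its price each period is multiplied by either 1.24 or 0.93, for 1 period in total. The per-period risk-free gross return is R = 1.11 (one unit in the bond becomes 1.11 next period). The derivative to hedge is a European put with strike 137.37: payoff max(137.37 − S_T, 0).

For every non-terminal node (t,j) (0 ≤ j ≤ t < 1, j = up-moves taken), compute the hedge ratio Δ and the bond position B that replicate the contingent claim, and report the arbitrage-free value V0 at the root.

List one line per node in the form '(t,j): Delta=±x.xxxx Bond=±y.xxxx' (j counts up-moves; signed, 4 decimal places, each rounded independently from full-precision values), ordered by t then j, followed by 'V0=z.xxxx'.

(0,0): Delta=-0.6622 Bond=89.5135
V0=9.3845

No-arbitrage ⇒ martingale measure with p* = (R−d)/(u−d) = 0.5806.
Terminal payoffs: V(1,0)=24.8400, V(1,1)=0.0000
(0,0): S=121.0000. Δ = (V_up−V_dn)/(S_up−S_dn) = (0.0000−24.8400)/(150.0400−112.5300) = -0.6622. V = [p*·0.0000 + (1−p*)·24.8400]/1.11 = 9.3845. B = V − Δ·S = 89.5135.
Each (Δ,B) replicates both successor values, so the strategy is self-financing and V0 is arbitrage-free.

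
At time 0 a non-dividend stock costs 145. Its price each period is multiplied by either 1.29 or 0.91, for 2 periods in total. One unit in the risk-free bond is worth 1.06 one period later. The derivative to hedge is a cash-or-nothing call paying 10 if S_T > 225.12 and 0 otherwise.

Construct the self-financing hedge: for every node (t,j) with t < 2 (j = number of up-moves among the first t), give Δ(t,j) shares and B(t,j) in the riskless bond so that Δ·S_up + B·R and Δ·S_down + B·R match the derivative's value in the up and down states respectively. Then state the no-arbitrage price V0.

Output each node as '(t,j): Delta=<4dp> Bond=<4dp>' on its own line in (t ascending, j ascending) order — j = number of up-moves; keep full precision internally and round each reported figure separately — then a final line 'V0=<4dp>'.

(0,0): Delta=0.0676 Bond=-8.4131
(1,0): Delta=0.0000 Bond=0.0000
(1,1): Delta=0.1407 Bond=-22.5919
V0=1.3868

The replicating-portfolio and risk-neutral prices coincide; use p* = (1.06−0.91)/(1.29−0.91) = 0.3947 for the latter.
Payoff layer (t=2): V(2,0)=0.0000, V(2,1)=0.0000, V(2,2)=10.0000
(1,0): S=131.9500. Δ = (V_up−V_dn)/(S_up−S_dn) = (0.0000−0.0000)/(170.2155−120.0745) = 0.0000. V = [p*·0.0000 + (1−p*)·0.0000]/1.06 = 0.0000. B = V − Δ·S = 0.0000.
(1,1): S=187.0500. Δ = (V_up−V_dn)/(S_up−S_dn) = (10.0000−0.0000)/(241.2945−170.2155) = 0.1407. V = [p*·10.0000 + (1−p*)·0.0000]/1.06 = 3.7239. B = V − Δ·S = -22.5919.
(0,0): S=145.0000. Δ = (V_up−V_dn)/(S_up−S_dn) = (3.7239−0.0000)/(187.0500−131.9500) = 0.0676. V = [p*·3.7239 + (1−p*)·0.0000]/1.06 = 1.3868. B = V − Δ·S = -8.4131.
Root portfolio cost Δ·145+B reproduces V0=1.3868.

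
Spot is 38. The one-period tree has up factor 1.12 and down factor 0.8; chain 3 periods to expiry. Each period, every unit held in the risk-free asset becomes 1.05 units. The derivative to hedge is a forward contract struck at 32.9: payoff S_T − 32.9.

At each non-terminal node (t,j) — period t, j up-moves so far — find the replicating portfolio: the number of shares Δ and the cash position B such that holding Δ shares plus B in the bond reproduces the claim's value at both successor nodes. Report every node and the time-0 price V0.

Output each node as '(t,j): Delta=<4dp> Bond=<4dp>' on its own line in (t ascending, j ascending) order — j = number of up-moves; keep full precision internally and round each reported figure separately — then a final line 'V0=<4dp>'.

The replicating-portfolio and risk-neutral prices coincide; use p* = (1.05−0.8)/(1.12−0.8) = 0.7812 for the latter.
Terminal payoffs: V(3,0)=-13.4440, V(3,1)=-5.6616, V(3,2)=5.2338, V(3,3)=20.4873
Node (2,0) S=24.3200: V=(p*·-5.6616+(1−p*)·-13.4440)/1.05=-7.0133; Δ=(-5.6616−-13.4440)/(27.2384−19.4560)=1.0000; B=V−Δ·S=-31.3333
Node (2,1) S=34.0480: V=(p*·5.2338+(1−p*)·-5.6616)/1.05=2.7147; Δ=(5.2338−-5.6616)/(38.1338−27.2384)=1.0000; B=V−Δ·S=-31.3333
Node (2,2) S=47.6672: V=(p*·20.4873+(1−p*)·5.2338)/1.05=16.3339; Δ=(20.4873−5.2338)/(53.3873−38.1338)=1.0000; B=V−Δ·S=-31.3333
Node (1,0) S=30.4000: V=(p*·2.7147+(1−p*)·-7.0133)/1.05=0.5587; Δ=(2.7147−-7.0133)/(34.0480−24.3200)=1.0000; B=V−Δ·S=-29.8413
Node (1,1) S=42.5600: V=(p*·16.3339+(1−p*)·2.7147)/1.05=12.7187; Δ=(16.3339−2.7147)/(47.6672−34.0480)=1.0000; B=V−Δ·S=-29.8413
Node (0,0) S=38.0000: V=(p*·12.7187+(1−p*)·0.5587)/1.05=9.5797; Δ=(12.7187−0.5587)/(42.5600−30.4000)=1.0000; B=V−Δ·S=-28.4203
Each (Δ,B) replicates both successor values, so the strategy is self-financing and V0 is arbitrage-free.

(0,0): Delta=1.0000 Bond=-28.4203
(1,0): Delta=1.0000 Bond=-29.8413
(1,1): Delta=1.0000 Bond=-29.8413
(2,0): Delta=1.0000 Bond=-31.3333
(2,1): Delta=1.0000 Bond=-31.3333
(2,2): Delta=1.0000 Bond=-31.3333
V0=9.5797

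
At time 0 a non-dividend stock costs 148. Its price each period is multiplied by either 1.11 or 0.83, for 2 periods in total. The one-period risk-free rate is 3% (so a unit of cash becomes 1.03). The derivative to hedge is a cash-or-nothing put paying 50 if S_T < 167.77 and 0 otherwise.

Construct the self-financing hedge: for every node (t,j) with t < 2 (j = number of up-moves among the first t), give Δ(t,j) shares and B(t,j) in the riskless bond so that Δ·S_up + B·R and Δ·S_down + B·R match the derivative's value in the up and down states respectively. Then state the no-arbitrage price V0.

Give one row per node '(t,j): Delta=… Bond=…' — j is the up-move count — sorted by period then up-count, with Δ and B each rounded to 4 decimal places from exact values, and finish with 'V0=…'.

(0,0): Delta=-0.8367 Bond=146.9199
(1,0): Delta=0.0000 Bond=48.5437
(1,1): Delta=-1.0870 Bond=192.4411
V0=23.0840

The replicating-portfolio and risk-neutral prices coincide; use p* = (1.03−0.83)/(1.11−0.83) = 0.7143 for the latter.
Payoff layer (t=2): V(2,0)=50.0000, V(2,1)=50.0000, V(2,2)=0.0000
Node (1,0) S=122.8400: V=(p*·50.0000+(1−p*)·50.0000)/1.03=48.5437; Δ=(50.0000−50.0000)/(136.3524−101.9572)=0.0000; B=V−Δ·S=48.5437
Node (1,1) S=164.2800: V=(p*·0.0000+(1−p*)·50.0000)/1.03=13.8696; Δ=(0.0000−50.0000)/(182.3508−136.3524)=-1.0870; B=V−Δ·S=192.4411
Node (0,0) S=148.0000: V=(p*·13.8696+(1−p*)·48.5437)/1.03=23.0840; Δ=(13.8696−48.5437)/(164.2800−122.8400)=-0.8367; B=V−Δ·S=146.9199
Check: Δ(0,0)·S0 + B(0,0) = 23.0840 = V0.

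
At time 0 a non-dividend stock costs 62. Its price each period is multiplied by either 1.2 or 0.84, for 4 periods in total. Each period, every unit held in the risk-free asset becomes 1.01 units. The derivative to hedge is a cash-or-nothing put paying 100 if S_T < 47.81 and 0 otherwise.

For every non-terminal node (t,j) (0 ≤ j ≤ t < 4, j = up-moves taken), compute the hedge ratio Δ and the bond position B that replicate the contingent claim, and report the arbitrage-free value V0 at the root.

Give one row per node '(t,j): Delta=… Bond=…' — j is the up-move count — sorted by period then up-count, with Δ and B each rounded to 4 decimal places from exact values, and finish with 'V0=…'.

(0,0): Delta=-1.7160 Bond=140.5323
(1,0): Delta=-2.6062 Bond=188.3015
(1,1): Delta=-1.0195 Bond=90.1191
(2,0): Delta=-2.9687 Bond=206.0437
(2,1): Delta=-2.3226 Bond=172.4595
(2,2): Delta=0.0000 Bond=0.0000
(3,0): Delta=0.0000 Bond=99.0099
(3,1): Delta=-5.2913 Bond=330.0330
(3,2): Delta=0.0000 Bond=0.0000
(3,3): Delta=0.0000 Bond=0.0000
V0=34.1417

Risk-neutral probability p* = (R−d)/(u−d) = (1.01−0.84)/(1.2−0.84) = 0.4722.
Terminal payoffs: V(4,0)=100.0000, V(4,1)=100.0000, V(4,2)=0.0000, V(4,3)=0.0000, V(4,4)=0.0000
  t=3,j=0: stock 36.7476 → up 44.0972 (V=100.0000), down 30.8680 (V=100.0000). Price 99.0099; hedge Δ=0.0000, bond B=99.0099.
  t=3,j=1: stock 52.4966 → up 62.9960 (V=0.0000), down 44.0972 (V=100.0000). Price 52.2552; hedge Δ=-5.2913, bond B=330.0330.
  t=3,j=2: stock 74.9952 → up 89.9942 (V=0.0000), down 62.9960 (V=0.0000). Price 0.0000; hedge Δ=0.0000, bond B=0.0000.
  t=3,j=3: stock 107.1360 → up 128.5632 (V=0.0000), down 89.9942 (V=0.0000). Price 0.0000; hedge Δ=0.0000, bond B=0.0000.
  t=2,j=0: stock 43.7472 → up 52.4966 (V=52.2552), down 36.7476 (V=99.0099). Price 76.1696; hedge Δ=-2.9687, bond B=206.0437.
  t=2,j=1: stock 62.4960 → up 74.9952 (V=0.0000), down 52.4966 (V=52.2552). Price 27.3061; hedge Δ=-2.3226, bond B=172.4595.
  t=2,j=2: stock 89.2800 → up 107.1360 (V=0.0000), down 74.9952 (V=0.0000). Price 0.0000; hedge Δ=0.0000, bond B=0.0000.
  t=1,j=0: stock 52.0800 → up 62.4960 (V=27.3061), down 43.7472 (V=76.1696). Price 52.5695; hedge Δ=-2.6062, bond B=188.3015.
  t=1,j=1: stock 74.4000 → up 89.2800 (V=0.0000), down 62.4960 (V=27.3061). Price 14.2689; hedge Δ=-1.0195, bond B=90.1191.
  t=0,j=0: stock 62.0000 → up 74.4000 (V=14.2689), down 52.0800 (V=52.5695). Price 34.1417; hedge Δ=-1.7160, bond B=140.5323.
Each (Δ,B) replicates both successor values, so the strategy is self-financing and V0 is arbitrage-free.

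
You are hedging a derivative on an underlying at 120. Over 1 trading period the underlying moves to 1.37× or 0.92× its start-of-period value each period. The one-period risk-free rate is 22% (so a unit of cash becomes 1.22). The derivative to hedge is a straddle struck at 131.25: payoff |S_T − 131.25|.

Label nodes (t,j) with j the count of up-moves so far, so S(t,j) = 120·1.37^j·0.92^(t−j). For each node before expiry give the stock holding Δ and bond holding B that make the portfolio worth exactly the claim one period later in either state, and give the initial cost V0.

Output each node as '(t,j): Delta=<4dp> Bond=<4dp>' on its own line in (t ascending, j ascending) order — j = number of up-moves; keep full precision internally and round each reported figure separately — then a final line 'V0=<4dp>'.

(0,0): Delta=0.2278 Bond=-3.5219
V0=23.8115

The replicating-portfolio and risk-neutral prices coincide; use p* = (1.22−0.92)/(1.37−0.92) = 0.6667 for the latter.
Payoff layer (t=1): V(1,0)=20.8500, V(1,1)=33.1500
Node (0,0) S=120.0000: V=(p*·33.1500+(1−p*)·20.8500)/1.22=23.8115; Δ=(33.1500−20.8500)/(164.4000−110.4000)=0.2278; B=V−Δ·S=-3.5219
Each (Δ,B) replicates both successor values, so the strategy is self-financing and V0 is arbitrage-free.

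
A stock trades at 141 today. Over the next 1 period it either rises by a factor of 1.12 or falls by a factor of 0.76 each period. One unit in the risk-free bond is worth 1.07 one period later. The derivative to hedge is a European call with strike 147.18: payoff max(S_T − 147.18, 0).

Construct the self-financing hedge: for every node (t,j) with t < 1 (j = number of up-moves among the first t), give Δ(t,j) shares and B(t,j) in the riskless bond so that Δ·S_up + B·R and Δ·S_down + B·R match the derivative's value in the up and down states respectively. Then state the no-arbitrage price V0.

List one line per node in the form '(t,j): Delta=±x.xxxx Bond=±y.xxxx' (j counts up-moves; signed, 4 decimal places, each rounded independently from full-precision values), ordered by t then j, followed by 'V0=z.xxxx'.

(0,0): Delta=0.2116 Bond=-21.1900
V0=8.6433

No-arbitrage ⇒ martingale measure with p* = (R−d)/(u−d) = 0.8611.
Terminal payoffs: V(1,0)=0.0000, V(1,1)=10.7400
Node (0,0) S=141.0000: V=(p*·10.7400+(1−p*)·0.0000)/1.07=8.6433; Δ=(10.7400−0.0000)/(157.9200−107.1600)=0.2116; B=V−Δ·S=-21.1900
The time-0 hedge costs 8.6433, which is the no-arbitrage price.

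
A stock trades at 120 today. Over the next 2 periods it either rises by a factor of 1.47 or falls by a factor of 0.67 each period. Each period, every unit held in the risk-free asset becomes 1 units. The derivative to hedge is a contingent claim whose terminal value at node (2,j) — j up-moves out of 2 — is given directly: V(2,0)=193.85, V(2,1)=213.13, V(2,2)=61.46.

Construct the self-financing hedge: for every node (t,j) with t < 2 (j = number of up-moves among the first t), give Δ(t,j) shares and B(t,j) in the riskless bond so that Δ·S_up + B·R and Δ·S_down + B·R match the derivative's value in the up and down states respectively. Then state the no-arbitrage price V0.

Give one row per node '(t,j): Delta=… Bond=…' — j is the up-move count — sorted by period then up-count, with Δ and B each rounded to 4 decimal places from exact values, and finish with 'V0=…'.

(0,0): Delta=-0.5337 Bond=244.7139
(1,0): Delta=0.2998 Bond=177.7030
(1,1): Delta=-1.0748 Bond=340.1536
V0=180.6678

Since d<R<u, set p* = (R−d)/(u−d) = 0.4125; price each node as the discounted p*-expectation of its children.
Terminal values V(2,·): V(2,0)=193.8500, V(2,1)=213.1300, V(2,2)=61.4600
  t=1,j=0: stock 80.4000 → up 118.1880 (V=213.1300), down 53.8680 (V=193.8500). Price 201.8030; hedge Δ=0.2998, bond B=177.7030.
  t=1,j=1: stock 176.4000 → up 259.3080 (V=61.4600), down 118.1880 (V=213.1300). Price 150.5661; hedge Δ=-1.0748, bond B=340.1536.
  t=0,j=0: stock 120.0000 → up 176.4000 (V=150.5661), down 80.4000 (V=201.8030). Price 180.6678; hedge Δ=-0.5337, bond B=244.7139.
The time-0 hedge costs 180.6678, which is the no-arbitrage price.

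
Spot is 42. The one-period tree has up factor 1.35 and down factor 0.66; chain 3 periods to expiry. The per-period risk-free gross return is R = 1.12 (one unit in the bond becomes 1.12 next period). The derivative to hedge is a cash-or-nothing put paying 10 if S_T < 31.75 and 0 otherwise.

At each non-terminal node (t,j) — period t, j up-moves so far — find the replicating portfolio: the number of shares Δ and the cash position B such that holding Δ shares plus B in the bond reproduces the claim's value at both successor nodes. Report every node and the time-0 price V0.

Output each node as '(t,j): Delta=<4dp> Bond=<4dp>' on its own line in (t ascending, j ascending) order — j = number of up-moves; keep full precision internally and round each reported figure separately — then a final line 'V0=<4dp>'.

Risk-neutral probability p* = (R−d)/(u−d) = (1.12−0.66)/(1.35−0.66) = 0.6667.
Terminal values V(3,·): V(3,0)=10.0000, V(3,1)=10.0000, V(3,2)=0.0000, V(3,3)=0.0000
Node (2,0) S=18.2952: V=(p*·10.0000+(1−p*)·10.0000)/1.12=8.9286; Δ=(10.0000−10.0000)/(24.6985−12.0748)=0.0000; B=V−Δ·S=8.9286
Node (2,1) S=37.4220: V=(p*·0.0000+(1−p*)·10.0000)/1.12=2.9762; Δ=(0.0000−10.0000)/(50.5197−24.6985)=-0.3873; B=V−Δ·S=17.4689
Node (2,2) S=76.5450: V=(p*·0.0000+(1−p*)·0.0000)/1.12=0.0000; Δ=(0.0000−0.0000)/(103.3358−50.5197)=0.0000; B=V−Δ·S=0.0000
Node (1,0) S=27.7200: V=(p*·2.9762+(1−p*)·8.9286)/1.12=4.4289; Δ=(2.9762−8.9286)/(37.4220−18.2952)=-0.3112; B=V−Δ·S=13.0555
Node (1,1) S=56.7000: V=(p*·0.0000+(1−p*)·2.9762)/1.12=0.8858; Δ=(0.0000−2.9762)/(76.5450−37.4220)=-0.0761; B=V−Δ·S=5.1991
Node (0,0) S=42.0000: V=(p*·0.8858+(1−p*)·4.4289)/1.12=1.8454; Δ=(0.8858−4.4289)/(56.7000−27.7200)=-0.1223; B=V−Δ·S=6.9803
Each (Δ,B) replicates both successor values, so the strategy is self-financing and V0 is arbitrage-free.

(0,0): Delta=-0.1223 Bond=6.9803
(1,0): Delta=-0.3112 Bond=13.0555
(1,1): Delta=-0.0761 Bond=5.1991
(2,0): Delta=0.0000 Bond=8.9286
(2,1): Delta=-0.3873 Bond=17.4689
(2,2): Delta=0.0000 Bond=0.0000
V0=1.8454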